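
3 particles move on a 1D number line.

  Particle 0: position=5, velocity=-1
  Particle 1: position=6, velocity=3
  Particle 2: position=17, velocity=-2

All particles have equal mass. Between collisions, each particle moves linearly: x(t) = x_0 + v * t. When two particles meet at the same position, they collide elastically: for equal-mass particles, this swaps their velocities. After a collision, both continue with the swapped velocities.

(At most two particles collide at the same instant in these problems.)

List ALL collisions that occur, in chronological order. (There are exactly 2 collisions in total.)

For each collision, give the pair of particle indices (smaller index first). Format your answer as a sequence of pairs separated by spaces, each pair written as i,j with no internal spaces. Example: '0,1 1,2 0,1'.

Collision at t=11/5: particles 1 and 2 swap velocities; positions: p0=14/5 p1=63/5 p2=63/5; velocities now: v0=-1 v1=-2 v2=3
Collision at t=12: particles 0 and 1 swap velocities; positions: p0=-7 p1=-7 p2=42; velocities now: v0=-2 v1=-1 v2=3

Answer: 1,2 0,1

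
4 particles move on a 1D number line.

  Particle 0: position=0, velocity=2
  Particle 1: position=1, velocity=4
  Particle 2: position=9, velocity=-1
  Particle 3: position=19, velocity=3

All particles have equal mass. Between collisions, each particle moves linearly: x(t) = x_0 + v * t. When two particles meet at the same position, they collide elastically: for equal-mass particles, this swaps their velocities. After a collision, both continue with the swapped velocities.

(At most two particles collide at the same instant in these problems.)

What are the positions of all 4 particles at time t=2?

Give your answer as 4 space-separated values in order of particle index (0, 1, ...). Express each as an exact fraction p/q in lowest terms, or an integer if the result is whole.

Collision at t=8/5: particles 1 and 2 swap velocities; positions: p0=16/5 p1=37/5 p2=37/5 p3=119/5; velocities now: v0=2 v1=-1 v2=4 v3=3
Advance to t=2 (no further collisions before then); velocities: v0=2 v1=-1 v2=4 v3=3; positions = 4 7 9 25

Answer: 4 7 9 25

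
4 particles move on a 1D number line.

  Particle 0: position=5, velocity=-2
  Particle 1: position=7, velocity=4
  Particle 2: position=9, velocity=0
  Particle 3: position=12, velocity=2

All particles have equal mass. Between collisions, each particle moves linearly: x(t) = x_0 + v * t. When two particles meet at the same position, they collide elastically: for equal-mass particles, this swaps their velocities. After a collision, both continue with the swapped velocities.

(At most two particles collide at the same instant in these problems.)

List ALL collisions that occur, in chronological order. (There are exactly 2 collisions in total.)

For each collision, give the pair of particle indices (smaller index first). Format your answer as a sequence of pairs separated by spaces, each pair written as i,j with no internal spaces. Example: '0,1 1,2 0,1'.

Collision at t=1/2: particles 1 and 2 swap velocities; positions: p0=4 p1=9 p2=9 p3=13; velocities now: v0=-2 v1=0 v2=4 v3=2
Collision at t=5/2: particles 2 and 3 swap velocities; positions: p0=0 p1=9 p2=17 p3=17; velocities now: v0=-2 v1=0 v2=2 v3=4

Answer: 1,2 2,3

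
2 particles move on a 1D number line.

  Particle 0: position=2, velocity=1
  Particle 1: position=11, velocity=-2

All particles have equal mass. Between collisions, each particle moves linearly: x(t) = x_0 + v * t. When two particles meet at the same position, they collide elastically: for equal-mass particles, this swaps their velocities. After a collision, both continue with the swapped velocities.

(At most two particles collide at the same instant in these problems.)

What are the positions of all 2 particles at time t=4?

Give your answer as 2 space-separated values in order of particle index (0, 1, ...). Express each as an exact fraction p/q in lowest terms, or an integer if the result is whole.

Collision at t=3: particles 0 and 1 swap velocities; positions: p0=5 p1=5; velocities now: v0=-2 v1=1
Advance to t=4 (no further collisions before then); velocities: v0=-2 v1=1; positions = 3 6

Answer: 3 6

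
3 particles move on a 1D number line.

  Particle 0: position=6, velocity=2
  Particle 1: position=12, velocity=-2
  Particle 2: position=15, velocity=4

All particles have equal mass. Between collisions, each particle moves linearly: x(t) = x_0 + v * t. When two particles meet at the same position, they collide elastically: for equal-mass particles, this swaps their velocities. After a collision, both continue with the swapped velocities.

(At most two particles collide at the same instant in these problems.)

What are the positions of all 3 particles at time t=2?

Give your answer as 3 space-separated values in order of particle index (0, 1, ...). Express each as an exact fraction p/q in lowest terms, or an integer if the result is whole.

Answer: 8 10 23

Derivation:
Collision at t=3/2: particles 0 and 1 swap velocities; positions: p0=9 p1=9 p2=21; velocities now: v0=-2 v1=2 v2=4
Advance to t=2 (no further collisions before then); velocities: v0=-2 v1=2 v2=4; positions = 8 10 23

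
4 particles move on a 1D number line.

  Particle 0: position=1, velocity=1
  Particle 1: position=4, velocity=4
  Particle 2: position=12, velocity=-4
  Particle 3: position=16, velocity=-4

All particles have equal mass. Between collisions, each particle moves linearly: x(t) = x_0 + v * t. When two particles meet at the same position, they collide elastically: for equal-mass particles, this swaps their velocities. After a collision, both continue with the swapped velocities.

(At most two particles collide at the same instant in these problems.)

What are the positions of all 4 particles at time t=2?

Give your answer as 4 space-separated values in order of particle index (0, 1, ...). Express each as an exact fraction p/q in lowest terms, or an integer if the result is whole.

Collision at t=1: particles 1 and 2 swap velocities; positions: p0=2 p1=8 p2=8 p3=12; velocities now: v0=1 v1=-4 v2=4 v3=-4
Collision at t=3/2: particles 2 and 3 swap velocities; positions: p0=5/2 p1=6 p2=10 p3=10; velocities now: v0=1 v1=-4 v2=-4 v3=4
Advance to t=2 (no further collisions before then); velocities: v0=1 v1=-4 v2=-4 v3=4; positions = 3 4 8 12

Answer: 3 4 8 12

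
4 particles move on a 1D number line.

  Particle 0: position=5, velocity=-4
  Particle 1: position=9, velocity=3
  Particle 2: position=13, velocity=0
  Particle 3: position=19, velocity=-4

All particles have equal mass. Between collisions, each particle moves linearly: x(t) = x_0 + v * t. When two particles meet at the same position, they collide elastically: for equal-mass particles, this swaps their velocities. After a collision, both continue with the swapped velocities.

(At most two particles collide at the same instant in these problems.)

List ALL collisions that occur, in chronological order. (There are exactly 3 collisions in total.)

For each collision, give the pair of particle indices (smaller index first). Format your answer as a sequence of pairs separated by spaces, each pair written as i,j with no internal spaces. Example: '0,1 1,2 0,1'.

Answer: 1,2 2,3 1,2

Derivation:
Collision at t=4/3: particles 1 and 2 swap velocities; positions: p0=-1/3 p1=13 p2=13 p3=41/3; velocities now: v0=-4 v1=0 v2=3 v3=-4
Collision at t=10/7: particles 2 and 3 swap velocities; positions: p0=-5/7 p1=13 p2=93/7 p3=93/7; velocities now: v0=-4 v1=0 v2=-4 v3=3
Collision at t=3/2: particles 1 and 2 swap velocities; positions: p0=-1 p1=13 p2=13 p3=27/2; velocities now: v0=-4 v1=-4 v2=0 v3=3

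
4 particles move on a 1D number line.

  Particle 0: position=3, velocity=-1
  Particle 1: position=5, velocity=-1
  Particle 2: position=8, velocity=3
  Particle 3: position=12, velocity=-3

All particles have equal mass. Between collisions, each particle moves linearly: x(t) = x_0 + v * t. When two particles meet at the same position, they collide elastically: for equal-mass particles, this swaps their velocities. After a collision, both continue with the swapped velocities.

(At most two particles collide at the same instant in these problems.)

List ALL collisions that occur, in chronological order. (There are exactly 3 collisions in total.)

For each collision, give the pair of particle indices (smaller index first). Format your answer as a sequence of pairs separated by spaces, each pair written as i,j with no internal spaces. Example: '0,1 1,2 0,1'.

Collision at t=2/3: particles 2 and 3 swap velocities; positions: p0=7/3 p1=13/3 p2=10 p3=10; velocities now: v0=-1 v1=-1 v2=-3 v3=3
Collision at t=7/2: particles 1 and 2 swap velocities; positions: p0=-1/2 p1=3/2 p2=3/2 p3=37/2; velocities now: v0=-1 v1=-3 v2=-1 v3=3
Collision at t=9/2: particles 0 and 1 swap velocities; positions: p0=-3/2 p1=-3/2 p2=1/2 p3=43/2; velocities now: v0=-3 v1=-1 v2=-1 v3=3

Answer: 2,3 1,2 0,1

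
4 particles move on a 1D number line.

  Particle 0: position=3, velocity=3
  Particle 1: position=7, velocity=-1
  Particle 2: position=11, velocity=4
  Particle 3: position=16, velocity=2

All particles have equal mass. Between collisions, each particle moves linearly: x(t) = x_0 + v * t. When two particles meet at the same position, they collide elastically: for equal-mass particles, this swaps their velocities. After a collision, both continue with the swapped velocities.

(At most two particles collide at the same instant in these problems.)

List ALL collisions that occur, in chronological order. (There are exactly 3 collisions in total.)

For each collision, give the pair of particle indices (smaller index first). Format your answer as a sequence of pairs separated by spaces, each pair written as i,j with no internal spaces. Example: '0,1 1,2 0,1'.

Collision at t=1: particles 0 and 1 swap velocities; positions: p0=6 p1=6 p2=15 p3=18; velocities now: v0=-1 v1=3 v2=4 v3=2
Collision at t=5/2: particles 2 and 3 swap velocities; positions: p0=9/2 p1=21/2 p2=21 p3=21; velocities now: v0=-1 v1=3 v2=2 v3=4
Collision at t=13: particles 1 and 2 swap velocities; positions: p0=-6 p1=42 p2=42 p3=63; velocities now: v0=-1 v1=2 v2=3 v3=4

Answer: 0,1 2,3 1,2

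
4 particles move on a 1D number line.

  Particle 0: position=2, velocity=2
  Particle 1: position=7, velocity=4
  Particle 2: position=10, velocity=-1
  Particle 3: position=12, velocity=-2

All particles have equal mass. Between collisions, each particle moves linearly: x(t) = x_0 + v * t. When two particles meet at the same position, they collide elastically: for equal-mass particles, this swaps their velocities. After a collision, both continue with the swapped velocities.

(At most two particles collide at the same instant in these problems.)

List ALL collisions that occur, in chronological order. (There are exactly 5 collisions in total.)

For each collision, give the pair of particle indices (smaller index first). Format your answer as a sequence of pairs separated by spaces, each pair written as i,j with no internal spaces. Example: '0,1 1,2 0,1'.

Answer: 1,2 2,3 1,2 0,1 1,2

Derivation:
Collision at t=3/5: particles 1 and 2 swap velocities; positions: p0=16/5 p1=47/5 p2=47/5 p3=54/5; velocities now: v0=2 v1=-1 v2=4 v3=-2
Collision at t=5/6: particles 2 and 3 swap velocities; positions: p0=11/3 p1=55/6 p2=31/3 p3=31/3; velocities now: v0=2 v1=-1 v2=-2 v3=4
Collision at t=2: particles 1 and 2 swap velocities; positions: p0=6 p1=8 p2=8 p3=15; velocities now: v0=2 v1=-2 v2=-1 v3=4
Collision at t=5/2: particles 0 and 1 swap velocities; positions: p0=7 p1=7 p2=15/2 p3=17; velocities now: v0=-2 v1=2 v2=-1 v3=4
Collision at t=8/3: particles 1 and 2 swap velocities; positions: p0=20/3 p1=22/3 p2=22/3 p3=53/3; velocities now: v0=-2 v1=-1 v2=2 v3=4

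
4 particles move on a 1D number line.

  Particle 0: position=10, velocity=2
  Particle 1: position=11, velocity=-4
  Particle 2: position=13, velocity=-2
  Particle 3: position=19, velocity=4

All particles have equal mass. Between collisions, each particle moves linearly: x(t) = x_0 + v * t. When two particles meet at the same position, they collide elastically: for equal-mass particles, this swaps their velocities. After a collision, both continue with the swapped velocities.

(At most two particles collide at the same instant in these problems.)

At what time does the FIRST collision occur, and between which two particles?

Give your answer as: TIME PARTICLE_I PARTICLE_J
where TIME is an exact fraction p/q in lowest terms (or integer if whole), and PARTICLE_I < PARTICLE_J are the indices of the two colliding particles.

Answer: 1/6 0 1

Derivation:
Pair (0,1): pos 10,11 vel 2,-4 -> gap=1, closing at 6/unit, collide at t=1/6
Pair (1,2): pos 11,13 vel -4,-2 -> not approaching (rel speed -2 <= 0)
Pair (2,3): pos 13,19 vel -2,4 -> not approaching (rel speed -6 <= 0)
Earliest collision: t=1/6 between 0 and 1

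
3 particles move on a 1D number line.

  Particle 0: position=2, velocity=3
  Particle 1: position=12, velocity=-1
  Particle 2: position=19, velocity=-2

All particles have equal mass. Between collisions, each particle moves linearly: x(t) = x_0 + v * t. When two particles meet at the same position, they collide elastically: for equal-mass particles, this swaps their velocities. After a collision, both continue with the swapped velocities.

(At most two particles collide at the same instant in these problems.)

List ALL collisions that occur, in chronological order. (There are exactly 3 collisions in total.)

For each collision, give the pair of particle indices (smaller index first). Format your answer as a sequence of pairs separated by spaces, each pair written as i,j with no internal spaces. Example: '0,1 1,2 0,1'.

Answer: 0,1 1,2 0,1

Derivation:
Collision at t=5/2: particles 0 and 1 swap velocities; positions: p0=19/2 p1=19/2 p2=14; velocities now: v0=-1 v1=3 v2=-2
Collision at t=17/5: particles 1 and 2 swap velocities; positions: p0=43/5 p1=61/5 p2=61/5; velocities now: v0=-1 v1=-2 v2=3
Collision at t=7: particles 0 and 1 swap velocities; positions: p0=5 p1=5 p2=23; velocities now: v0=-2 v1=-1 v2=3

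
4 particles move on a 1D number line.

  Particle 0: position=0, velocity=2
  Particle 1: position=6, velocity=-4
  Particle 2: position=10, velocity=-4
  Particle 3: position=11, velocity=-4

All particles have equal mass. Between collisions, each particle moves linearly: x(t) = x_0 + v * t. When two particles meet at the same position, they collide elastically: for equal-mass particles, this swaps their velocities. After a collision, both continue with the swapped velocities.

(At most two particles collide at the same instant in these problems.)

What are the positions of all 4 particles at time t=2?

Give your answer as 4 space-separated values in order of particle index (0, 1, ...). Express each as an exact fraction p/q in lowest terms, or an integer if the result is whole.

Answer: -2 2 3 4

Derivation:
Collision at t=1: particles 0 and 1 swap velocities; positions: p0=2 p1=2 p2=6 p3=7; velocities now: v0=-4 v1=2 v2=-4 v3=-4
Collision at t=5/3: particles 1 and 2 swap velocities; positions: p0=-2/3 p1=10/3 p2=10/3 p3=13/3; velocities now: v0=-4 v1=-4 v2=2 v3=-4
Collision at t=11/6: particles 2 and 3 swap velocities; positions: p0=-4/3 p1=8/3 p2=11/3 p3=11/3; velocities now: v0=-4 v1=-4 v2=-4 v3=2
Advance to t=2 (no further collisions before then); velocities: v0=-4 v1=-4 v2=-4 v3=2; positions = -2 2 3 4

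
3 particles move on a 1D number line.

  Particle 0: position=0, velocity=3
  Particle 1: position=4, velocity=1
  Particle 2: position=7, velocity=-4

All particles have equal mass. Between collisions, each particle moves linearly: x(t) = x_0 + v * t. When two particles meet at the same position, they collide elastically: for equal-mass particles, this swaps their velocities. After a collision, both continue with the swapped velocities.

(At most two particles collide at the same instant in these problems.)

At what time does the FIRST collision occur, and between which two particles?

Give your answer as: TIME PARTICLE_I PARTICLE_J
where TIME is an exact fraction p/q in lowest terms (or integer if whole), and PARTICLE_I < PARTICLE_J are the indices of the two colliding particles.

Answer: 3/5 1 2

Derivation:
Pair (0,1): pos 0,4 vel 3,1 -> gap=4, closing at 2/unit, collide at t=2
Pair (1,2): pos 4,7 vel 1,-4 -> gap=3, closing at 5/unit, collide at t=3/5
Earliest collision: t=3/5 between 1 and 2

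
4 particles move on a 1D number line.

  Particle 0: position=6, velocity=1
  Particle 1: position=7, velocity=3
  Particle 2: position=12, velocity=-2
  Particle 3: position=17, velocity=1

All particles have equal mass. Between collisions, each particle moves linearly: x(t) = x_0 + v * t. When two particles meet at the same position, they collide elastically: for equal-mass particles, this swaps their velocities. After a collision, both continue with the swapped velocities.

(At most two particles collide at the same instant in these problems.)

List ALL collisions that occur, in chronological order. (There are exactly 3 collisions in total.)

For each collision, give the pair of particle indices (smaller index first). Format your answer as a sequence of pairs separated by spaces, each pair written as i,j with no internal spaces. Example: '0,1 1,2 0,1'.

Answer: 1,2 0,1 2,3

Derivation:
Collision at t=1: particles 1 and 2 swap velocities; positions: p0=7 p1=10 p2=10 p3=18; velocities now: v0=1 v1=-2 v2=3 v3=1
Collision at t=2: particles 0 and 1 swap velocities; positions: p0=8 p1=8 p2=13 p3=19; velocities now: v0=-2 v1=1 v2=3 v3=1
Collision at t=5: particles 2 and 3 swap velocities; positions: p0=2 p1=11 p2=22 p3=22; velocities now: v0=-2 v1=1 v2=1 v3=3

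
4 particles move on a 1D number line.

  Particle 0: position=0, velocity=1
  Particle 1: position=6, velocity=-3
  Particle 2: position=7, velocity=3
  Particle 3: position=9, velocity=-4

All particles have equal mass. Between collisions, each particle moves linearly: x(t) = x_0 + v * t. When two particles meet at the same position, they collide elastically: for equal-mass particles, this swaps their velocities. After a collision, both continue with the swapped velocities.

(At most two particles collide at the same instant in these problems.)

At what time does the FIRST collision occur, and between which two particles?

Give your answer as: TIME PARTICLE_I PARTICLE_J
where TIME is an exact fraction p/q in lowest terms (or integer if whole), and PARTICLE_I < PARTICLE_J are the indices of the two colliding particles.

Answer: 2/7 2 3

Derivation:
Pair (0,1): pos 0,6 vel 1,-3 -> gap=6, closing at 4/unit, collide at t=3/2
Pair (1,2): pos 6,7 vel -3,3 -> not approaching (rel speed -6 <= 0)
Pair (2,3): pos 7,9 vel 3,-4 -> gap=2, closing at 7/unit, collide at t=2/7
Earliest collision: t=2/7 between 2 and 3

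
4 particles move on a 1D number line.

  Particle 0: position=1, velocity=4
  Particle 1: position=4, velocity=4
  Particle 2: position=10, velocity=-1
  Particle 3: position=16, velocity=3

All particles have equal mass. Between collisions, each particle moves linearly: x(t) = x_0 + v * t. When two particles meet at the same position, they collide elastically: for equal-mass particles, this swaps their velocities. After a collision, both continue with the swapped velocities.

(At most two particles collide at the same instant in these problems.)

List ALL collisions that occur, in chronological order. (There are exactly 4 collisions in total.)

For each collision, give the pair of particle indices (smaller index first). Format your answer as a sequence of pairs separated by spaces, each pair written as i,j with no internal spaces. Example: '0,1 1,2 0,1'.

Collision at t=6/5: particles 1 and 2 swap velocities; positions: p0=29/5 p1=44/5 p2=44/5 p3=98/5; velocities now: v0=4 v1=-1 v2=4 v3=3
Collision at t=9/5: particles 0 and 1 swap velocities; positions: p0=41/5 p1=41/5 p2=56/5 p3=107/5; velocities now: v0=-1 v1=4 v2=4 v3=3
Collision at t=12: particles 2 and 3 swap velocities; positions: p0=-2 p1=49 p2=52 p3=52; velocities now: v0=-1 v1=4 v2=3 v3=4
Collision at t=15: particles 1 and 2 swap velocities; positions: p0=-5 p1=61 p2=61 p3=64; velocities now: v0=-1 v1=3 v2=4 v3=4

Answer: 1,2 0,1 2,3 1,2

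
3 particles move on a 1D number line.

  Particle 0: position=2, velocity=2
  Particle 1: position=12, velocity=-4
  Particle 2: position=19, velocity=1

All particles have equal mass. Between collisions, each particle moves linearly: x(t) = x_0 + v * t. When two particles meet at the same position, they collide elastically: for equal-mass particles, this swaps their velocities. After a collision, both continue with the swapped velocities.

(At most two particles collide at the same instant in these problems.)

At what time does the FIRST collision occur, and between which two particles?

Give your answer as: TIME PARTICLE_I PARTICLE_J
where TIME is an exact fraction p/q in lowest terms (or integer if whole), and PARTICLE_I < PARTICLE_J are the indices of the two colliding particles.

Answer: 5/3 0 1

Derivation:
Pair (0,1): pos 2,12 vel 2,-4 -> gap=10, closing at 6/unit, collide at t=5/3
Pair (1,2): pos 12,19 vel -4,1 -> not approaching (rel speed -5 <= 0)
Earliest collision: t=5/3 between 0 and 1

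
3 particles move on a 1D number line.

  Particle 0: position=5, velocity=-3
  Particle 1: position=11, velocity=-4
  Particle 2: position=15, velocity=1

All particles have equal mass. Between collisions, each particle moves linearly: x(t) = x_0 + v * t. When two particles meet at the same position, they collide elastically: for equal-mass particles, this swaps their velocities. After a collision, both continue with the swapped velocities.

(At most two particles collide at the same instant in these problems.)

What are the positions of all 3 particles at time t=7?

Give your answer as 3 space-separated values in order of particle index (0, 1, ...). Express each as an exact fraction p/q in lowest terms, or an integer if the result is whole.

Collision at t=6: particles 0 and 1 swap velocities; positions: p0=-13 p1=-13 p2=21; velocities now: v0=-4 v1=-3 v2=1
Advance to t=7 (no further collisions before then); velocities: v0=-4 v1=-3 v2=1; positions = -17 -16 22

Answer: -17 -16 22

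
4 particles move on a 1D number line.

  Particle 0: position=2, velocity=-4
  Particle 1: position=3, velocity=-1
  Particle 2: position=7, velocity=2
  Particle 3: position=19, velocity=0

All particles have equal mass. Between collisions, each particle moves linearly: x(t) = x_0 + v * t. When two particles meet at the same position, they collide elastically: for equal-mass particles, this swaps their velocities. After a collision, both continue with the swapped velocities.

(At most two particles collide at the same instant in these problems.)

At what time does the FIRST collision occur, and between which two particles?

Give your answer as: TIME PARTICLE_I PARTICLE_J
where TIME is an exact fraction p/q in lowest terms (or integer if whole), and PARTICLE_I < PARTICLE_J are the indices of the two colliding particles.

Answer: 6 2 3

Derivation:
Pair (0,1): pos 2,3 vel -4,-1 -> not approaching (rel speed -3 <= 0)
Pair (1,2): pos 3,7 vel -1,2 -> not approaching (rel speed -3 <= 0)
Pair (2,3): pos 7,19 vel 2,0 -> gap=12, closing at 2/unit, collide at t=6
Earliest collision: t=6 between 2 and 3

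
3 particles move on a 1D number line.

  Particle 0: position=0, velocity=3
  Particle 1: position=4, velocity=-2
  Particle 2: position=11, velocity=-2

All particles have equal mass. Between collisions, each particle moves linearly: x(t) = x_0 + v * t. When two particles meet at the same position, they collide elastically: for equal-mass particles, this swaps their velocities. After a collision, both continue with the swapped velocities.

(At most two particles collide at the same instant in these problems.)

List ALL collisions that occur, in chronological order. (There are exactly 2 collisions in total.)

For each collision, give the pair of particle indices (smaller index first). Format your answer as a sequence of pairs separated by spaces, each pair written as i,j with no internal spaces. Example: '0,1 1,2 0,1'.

Collision at t=4/5: particles 0 and 1 swap velocities; positions: p0=12/5 p1=12/5 p2=47/5; velocities now: v0=-2 v1=3 v2=-2
Collision at t=11/5: particles 1 and 2 swap velocities; positions: p0=-2/5 p1=33/5 p2=33/5; velocities now: v0=-2 v1=-2 v2=3

Answer: 0,1 1,2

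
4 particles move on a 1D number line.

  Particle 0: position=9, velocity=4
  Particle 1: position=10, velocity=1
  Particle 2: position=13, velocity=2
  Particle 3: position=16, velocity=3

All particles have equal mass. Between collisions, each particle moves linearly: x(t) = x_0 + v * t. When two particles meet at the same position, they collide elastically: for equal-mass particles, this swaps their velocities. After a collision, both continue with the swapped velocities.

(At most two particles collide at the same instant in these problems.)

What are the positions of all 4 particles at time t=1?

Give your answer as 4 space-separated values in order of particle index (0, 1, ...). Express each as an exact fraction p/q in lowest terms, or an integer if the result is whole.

Collision at t=1/3: particles 0 and 1 swap velocities; positions: p0=31/3 p1=31/3 p2=41/3 p3=17; velocities now: v0=1 v1=4 v2=2 v3=3
Advance to t=1 (no further collisions before then); velocities: v0=1 v1=4 v2=2 v3=3; positions = 11 13 15 19

Answer: 11 13 15 19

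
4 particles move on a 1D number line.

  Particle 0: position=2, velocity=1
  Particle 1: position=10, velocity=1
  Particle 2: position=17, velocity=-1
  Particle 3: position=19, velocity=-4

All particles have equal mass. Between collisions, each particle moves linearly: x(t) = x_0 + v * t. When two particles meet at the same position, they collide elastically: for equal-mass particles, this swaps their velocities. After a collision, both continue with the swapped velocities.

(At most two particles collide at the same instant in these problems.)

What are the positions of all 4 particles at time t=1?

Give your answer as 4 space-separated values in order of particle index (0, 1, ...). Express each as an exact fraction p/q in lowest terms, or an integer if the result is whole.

Collision at t=2/3: particles 2 and 3 swap velocities; positions: p0=8/3 p1=32/3 p2=49/3 p3=49/3; velocities now: v0=1 v1=1 v2=-4 v3=-1
Advance to t=1 (no further collisions before then); velocities: v0=1 v1=1 v2=-4 v3=-1; positions = 3 11 15 16

Answer: 3 11 15 16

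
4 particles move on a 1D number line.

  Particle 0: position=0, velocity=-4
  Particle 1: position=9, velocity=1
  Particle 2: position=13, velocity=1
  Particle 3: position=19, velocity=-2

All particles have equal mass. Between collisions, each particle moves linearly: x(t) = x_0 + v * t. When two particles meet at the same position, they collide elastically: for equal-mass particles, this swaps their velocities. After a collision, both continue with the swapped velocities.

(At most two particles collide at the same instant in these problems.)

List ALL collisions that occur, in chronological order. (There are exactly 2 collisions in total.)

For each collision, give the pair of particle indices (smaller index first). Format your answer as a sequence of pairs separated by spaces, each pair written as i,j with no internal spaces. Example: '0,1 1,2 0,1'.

Collision at t=2: particles 2 and 3 swap velocities; positions: p0=-8 p1=11 p2=15 p3=15; velocities now: v0=-4 v1=1 v2=-2 v3=1
Collision at t=10/3: particles 1 and 2 swap velocities; positions: p0=-40/3 p1=37/3 p2=37/3 p3=49/3; velocities now: v0=-4 v1=-2 v2=1 v3=1

Answer: 2,3 1,2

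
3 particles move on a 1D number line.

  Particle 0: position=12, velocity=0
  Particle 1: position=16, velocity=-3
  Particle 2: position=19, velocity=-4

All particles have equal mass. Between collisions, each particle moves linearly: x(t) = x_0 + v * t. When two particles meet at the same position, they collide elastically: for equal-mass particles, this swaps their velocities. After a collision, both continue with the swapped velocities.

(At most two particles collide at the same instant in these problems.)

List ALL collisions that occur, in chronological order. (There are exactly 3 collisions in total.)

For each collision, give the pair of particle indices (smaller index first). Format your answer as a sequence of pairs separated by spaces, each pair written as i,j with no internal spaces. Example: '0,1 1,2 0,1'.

Answer: 0,1 1,2 0,1

Derivation:
Collision at t=4/3: particles 0 and 1 swap velocities; positions: p0=12 p1=12 p2=41/3; velocities now: v0=-3 v1=0 v2=-4
Collision at t=7/4: particles 1 and 2 swap velocities; positions: p0=43/4 p1=12 p2=12; velocities now: v0=-3 v1=-4 v2=0
Collision at t=3: particles 0 and 1 swap velocities; positions: p0=7 p1=7 p2=12; velocities now: v0=-4 v1=-3 v2=0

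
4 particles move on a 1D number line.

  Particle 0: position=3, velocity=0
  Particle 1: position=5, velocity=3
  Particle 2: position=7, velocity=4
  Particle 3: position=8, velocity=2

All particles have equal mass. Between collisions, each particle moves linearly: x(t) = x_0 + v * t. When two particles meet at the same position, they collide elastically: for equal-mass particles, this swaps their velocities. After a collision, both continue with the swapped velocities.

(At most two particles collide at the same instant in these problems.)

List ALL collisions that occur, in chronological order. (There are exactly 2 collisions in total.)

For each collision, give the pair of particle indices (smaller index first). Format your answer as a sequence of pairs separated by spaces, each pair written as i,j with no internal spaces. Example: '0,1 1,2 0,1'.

Answer: 2,3 1,2

Derivation:
Collision at t=1/2: particles 2 and 3 swap velocities; positions: p0=3 p1=13/2 p2=9 p3=9; velocities now: v0=0 v1=3 v2=2 v3=4
Collision at t=3: particles 1 and 2 swap velocities; positions: p0=3 p1=14 p2=14 p3=19; velocities now: v0=0 v1=2 v2=3 v3=4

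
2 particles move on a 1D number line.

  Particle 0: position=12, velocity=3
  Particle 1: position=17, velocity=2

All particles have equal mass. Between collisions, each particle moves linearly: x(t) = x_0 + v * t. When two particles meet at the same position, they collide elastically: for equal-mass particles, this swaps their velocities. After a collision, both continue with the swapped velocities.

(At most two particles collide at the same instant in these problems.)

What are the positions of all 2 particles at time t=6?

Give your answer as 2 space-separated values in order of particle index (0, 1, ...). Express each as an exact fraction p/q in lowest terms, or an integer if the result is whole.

Collision at t=5: particles 0 and 1 swap velocities; positions: p0=27 p1=27; velocities now: v0=2 v1=3
Advance to t=6 (no further collisions before then); velocities: v0=2 v1=3; positions = 29 30

Answer: 29 30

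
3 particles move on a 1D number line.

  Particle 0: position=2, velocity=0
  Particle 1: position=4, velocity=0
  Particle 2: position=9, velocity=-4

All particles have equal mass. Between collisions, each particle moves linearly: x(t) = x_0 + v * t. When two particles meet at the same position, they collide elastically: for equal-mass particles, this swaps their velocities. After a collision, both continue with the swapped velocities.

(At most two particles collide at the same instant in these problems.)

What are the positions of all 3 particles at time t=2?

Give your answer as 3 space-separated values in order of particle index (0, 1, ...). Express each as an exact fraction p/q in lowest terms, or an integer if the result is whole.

Collision at t=5/4: particles 1 and 2 swap velocities; positions: p0=2 p1=4 p2=4; velocities now: v0=0 v1=-4 v2=0
Collision at t=7/4: particles 0 and 1 swap velocities; positions: p0=2 p1=2 p2=4; velocities now: v0=-4 v1=0 v2=0
Advance to t=2 (no further collisions before then); velocities: v0=-4 v1=0 v2=0; positions = 1 2 4

Answer: 1 2 4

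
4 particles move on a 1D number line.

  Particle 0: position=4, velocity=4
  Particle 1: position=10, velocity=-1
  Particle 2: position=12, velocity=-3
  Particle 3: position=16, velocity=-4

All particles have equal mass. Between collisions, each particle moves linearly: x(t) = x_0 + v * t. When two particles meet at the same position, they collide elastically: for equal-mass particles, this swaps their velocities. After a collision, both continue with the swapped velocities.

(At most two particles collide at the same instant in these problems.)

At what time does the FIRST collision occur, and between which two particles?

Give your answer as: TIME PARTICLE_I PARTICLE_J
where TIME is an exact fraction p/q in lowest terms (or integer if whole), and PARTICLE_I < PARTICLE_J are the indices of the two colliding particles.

Pair (0,1): pos 4,10 vel 4,-1 -> gap=6, closing at 5/unit, collide at t=6/5
Pair (1,2): pos 10,12 vel -1,-3 -> gap=2, closing at 2/unit, collide at t=1
Pair (2,3): pos 12,16 vel -3,-4 -> gap=4, closing at 1/unit, collide at t=4
Earliest collision: t=1 between 1 and 2

Answer: 1 1 2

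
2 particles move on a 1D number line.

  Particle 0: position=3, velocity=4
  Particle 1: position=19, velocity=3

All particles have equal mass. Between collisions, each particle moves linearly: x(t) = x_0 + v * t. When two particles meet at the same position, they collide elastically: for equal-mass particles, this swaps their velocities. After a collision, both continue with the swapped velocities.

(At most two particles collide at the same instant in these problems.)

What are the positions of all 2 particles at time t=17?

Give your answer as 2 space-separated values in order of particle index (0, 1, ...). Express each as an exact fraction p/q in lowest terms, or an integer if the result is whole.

Collision at t=16: particles 0 and 1 swap velocities; positions: p0=67 p1=67; velocities now: v0=3 v1=4
Advance to t=17 (no further collisions before then); velocities: v0=3 v1=4; positions = 70 71

Answer: 70 71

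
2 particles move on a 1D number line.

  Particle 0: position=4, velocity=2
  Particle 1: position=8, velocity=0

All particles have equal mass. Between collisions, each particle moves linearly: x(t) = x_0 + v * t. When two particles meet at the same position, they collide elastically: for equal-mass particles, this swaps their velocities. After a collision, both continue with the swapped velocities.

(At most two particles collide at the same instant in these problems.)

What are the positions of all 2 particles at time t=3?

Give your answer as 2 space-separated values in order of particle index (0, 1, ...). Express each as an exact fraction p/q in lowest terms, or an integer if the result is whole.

Answer: 8 10

Derivation:
Collision at t=2: particles 0 and 1 swap velocities; positions: p0=8 p1=8; velocities now: v0=0 v1=2
Advance to t=3 (no further collisions before then); velocities: v0=0 v1=2; positions = 8 10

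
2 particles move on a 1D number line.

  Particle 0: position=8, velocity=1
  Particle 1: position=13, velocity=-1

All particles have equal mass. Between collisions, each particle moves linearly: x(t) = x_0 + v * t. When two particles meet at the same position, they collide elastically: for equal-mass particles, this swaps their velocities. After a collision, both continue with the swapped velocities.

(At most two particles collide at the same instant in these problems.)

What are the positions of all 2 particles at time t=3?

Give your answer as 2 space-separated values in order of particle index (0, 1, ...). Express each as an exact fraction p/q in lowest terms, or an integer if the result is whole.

Collision at t=5/2: particles 0 and 1 swap velocities; positions: p0=21/2 p1=21/2; velocities now: v0=-1 v1=1
Advance to t=3 (no further collisions before then); velocities: v0=-1 v1=1; positions = 10 11

Answer: 10 11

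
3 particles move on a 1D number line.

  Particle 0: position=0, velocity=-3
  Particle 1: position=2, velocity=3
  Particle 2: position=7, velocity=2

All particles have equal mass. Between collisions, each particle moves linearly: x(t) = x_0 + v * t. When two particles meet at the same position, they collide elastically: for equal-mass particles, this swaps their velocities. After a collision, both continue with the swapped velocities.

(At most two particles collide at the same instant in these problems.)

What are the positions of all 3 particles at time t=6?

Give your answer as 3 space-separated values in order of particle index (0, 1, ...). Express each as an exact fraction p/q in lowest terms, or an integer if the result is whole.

Answer: -18 19 20

Derivation:
Collision at t=5: particles 1 and 2 swap velocities; positions: p0=-15 p1=17 p2=17; velocities now: v0=-3 v1=2 v2=3
Advance to t=6 (no further collisions before then); velocities: v0=-3 v1=2 v2=3; positions = -18 19 20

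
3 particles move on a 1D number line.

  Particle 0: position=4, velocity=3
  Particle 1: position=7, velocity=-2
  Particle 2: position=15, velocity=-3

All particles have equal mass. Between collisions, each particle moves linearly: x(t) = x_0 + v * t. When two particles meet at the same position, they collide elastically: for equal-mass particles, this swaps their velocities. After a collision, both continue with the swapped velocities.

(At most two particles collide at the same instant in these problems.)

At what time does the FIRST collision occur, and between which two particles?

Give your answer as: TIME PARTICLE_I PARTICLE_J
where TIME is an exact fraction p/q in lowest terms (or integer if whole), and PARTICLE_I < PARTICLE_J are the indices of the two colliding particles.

Pair (0,1): pos 4,7 vel 3,-2 -> gap=3, closing at 5/unit, collide at t=3/5
Pair (1,2): pos 7,15 vel -2,-3 -> gap=8, closing at 1/unit, collide at t=8
Earliest collision: t=3/5 between 0 and 1

Answer: 3/5 0 1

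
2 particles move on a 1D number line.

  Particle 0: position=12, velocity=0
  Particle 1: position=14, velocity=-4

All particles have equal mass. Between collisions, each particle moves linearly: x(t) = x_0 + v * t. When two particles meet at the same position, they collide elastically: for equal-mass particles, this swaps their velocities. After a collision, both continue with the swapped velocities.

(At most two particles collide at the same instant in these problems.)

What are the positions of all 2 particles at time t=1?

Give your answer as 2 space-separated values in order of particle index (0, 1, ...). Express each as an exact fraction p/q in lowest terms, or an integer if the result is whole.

Collision at t=1/2: particles 0 and 1 swap velocities; positions: p0=12 p1=12; velocities now: v0=-4 v1=0
Advance to t=1 (no further collisions before then); velocities: v0=-4 v1=0; positions = 10 12

Answer: 10 12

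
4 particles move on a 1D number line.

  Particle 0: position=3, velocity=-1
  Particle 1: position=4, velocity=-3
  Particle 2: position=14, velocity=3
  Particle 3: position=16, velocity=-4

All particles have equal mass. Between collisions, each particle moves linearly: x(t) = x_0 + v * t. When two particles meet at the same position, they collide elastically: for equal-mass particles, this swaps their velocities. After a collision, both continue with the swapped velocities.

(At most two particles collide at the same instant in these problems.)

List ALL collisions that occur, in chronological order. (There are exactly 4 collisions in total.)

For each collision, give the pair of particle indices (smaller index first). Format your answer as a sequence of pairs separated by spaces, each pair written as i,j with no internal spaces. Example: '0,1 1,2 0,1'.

Answer: 2,3 0,1 1,2 0,1

Derivation:
Collision at t=2/7: particles 2 and 3 swap velocities; positions: p0=19/7 p1=22/7 p2=104/7 p3=104/7; velocities now: v0=-1 v1=-3 v2=-4 v3=3
Collision at t=1/2: particles 0 and 1 swap velocities; positions: p0=5/2 p1=5/2 p2=14 p3=31/2; velocities now: v0=-3 v1=-1 v2=-4 v3=3
Collision at t=13/3: particles 1 and 2 swap velocities; positions: p0=-9 p1=-4/3 p2=-4/3 p3=27; velocities now: v0=-3 v1=-4 v2=-1 v3=3
Collision at t=12: particles 0 and 1 swap velocities; positions: p0=-32 p1=-32 p2=-9 p3=50; velocities now: v0=-4 v1=-3 v2=-1 v3=3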